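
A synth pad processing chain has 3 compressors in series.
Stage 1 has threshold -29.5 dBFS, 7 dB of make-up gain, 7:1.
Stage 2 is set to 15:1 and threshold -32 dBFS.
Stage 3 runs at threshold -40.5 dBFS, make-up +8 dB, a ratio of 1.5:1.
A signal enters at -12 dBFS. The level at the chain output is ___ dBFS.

Stage 1: -12 dBFS is 17.5 dB over -29.5 dBFS; at 7:1 that becomes 2.5 dB over, giving -27 dBFS; +7 dB make-up → -20 dBFS.
Stage 2: overshoot 12 dB → 12/15 = 0.8 dB → -31.2 dBFS.
Stage 3: overshoot 9.3 dB → 9.3/1.5 = 6.2 dB → -34.3 dBFS; +8 dB make-up → -26.3 dBFS.

-26.3 dBFS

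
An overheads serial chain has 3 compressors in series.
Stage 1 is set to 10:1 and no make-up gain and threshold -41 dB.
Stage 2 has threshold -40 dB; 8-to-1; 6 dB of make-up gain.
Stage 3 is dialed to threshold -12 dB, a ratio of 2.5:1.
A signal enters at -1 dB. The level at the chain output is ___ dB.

Stage 1: overshoot 40 dB → 40/10 = 4 dB → -37 dB.
Stage 2: overshoot 3 dB → 3/8 = 0.375 dB → -39.625 dB; +6 dB make-up → -33.625 dB.
Stage 3: -33.625 dB is at or below the -12 dB threshold — no compression; output -33.625 dB.

-33.625 dB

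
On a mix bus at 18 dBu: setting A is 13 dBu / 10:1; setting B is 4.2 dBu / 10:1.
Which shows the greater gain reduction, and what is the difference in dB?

B, by 7.92 dB

A: overshoot 5 dB → output overshoot 0.5 dB → GR 4.5 dB.
B: overshoot 13.8 dB → output overshoot 1.38 dB → GR 12.42 dB.
Difference: 7.92 dB in favour of B.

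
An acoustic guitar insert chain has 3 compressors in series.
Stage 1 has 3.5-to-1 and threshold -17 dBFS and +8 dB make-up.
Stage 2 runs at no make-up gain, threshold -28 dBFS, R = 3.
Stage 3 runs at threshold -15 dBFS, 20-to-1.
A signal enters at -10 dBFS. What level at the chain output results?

-21 dBFS

Stage 1: -10 dBFS is 7 dB over -17 dBFS; at 3.5:1 that becomes 2 dB over, giving -15 dBFS; +8 dB make-up → -7 dBFS.
Stage 2: 21 dB above -28 dBFS, reduced 3:1 to 7 dB above → -21 dBFS.
Stage 3: below threshold (-21 ≤ -15); passes unchanged; output -21 dBFS.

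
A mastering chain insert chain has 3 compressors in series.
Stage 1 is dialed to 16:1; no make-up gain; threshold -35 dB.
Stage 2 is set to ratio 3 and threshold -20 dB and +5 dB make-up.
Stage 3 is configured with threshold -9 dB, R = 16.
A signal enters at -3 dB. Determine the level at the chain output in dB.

-28 dB

Stage 1: 32 dB above -35 dB, reduced 16:1 to 2 dB above → -33 dB.
Stage 2: -33 dB ≤ -20 dB, so stage 2 doesn't engage; make-up brings it to -28 dB.
Stage 3: -28 dB is at or below the -9 dB threshold — no compression; output -28 dB.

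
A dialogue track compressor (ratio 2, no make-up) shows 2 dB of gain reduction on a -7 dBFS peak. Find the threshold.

Gain reduction = -7 − (-9) = 2 dB; output overshoot = GR / (R − 1) = 2 / 1 = 2 dB.
Threshold = output − output overshoot = -9 − 2 = -11 dBFS.

-11 dBFS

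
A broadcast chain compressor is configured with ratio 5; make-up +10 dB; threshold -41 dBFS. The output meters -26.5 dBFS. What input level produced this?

-18.5 dBFS

Stripping the +10 dB make-up gives -36.5 dBFS at the gain stage.
Post-compression overshoot = -36.5 − (-41) = 4.5 dB.
Undo the ratio: input overshoot = 4.5 × 5 = 22.5 dB, giving input = -18.5 dBFS.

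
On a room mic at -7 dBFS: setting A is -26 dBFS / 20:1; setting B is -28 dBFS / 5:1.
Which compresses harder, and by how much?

A: GR = 19 − 19/20 = 18.05 dB.
B: GR = 21 − 21/5 = 16.8 dB.
A applies 1.25 dB more gain reduction.

A, by 1.25 dB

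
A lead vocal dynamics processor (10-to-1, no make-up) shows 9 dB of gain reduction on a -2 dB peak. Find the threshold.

-12 dB

Let T be the threshold. Output overshoot = (input overshoot)/R, so -11 − T = (-2 − T)/10.
10·(-11 − T) = -2 − T → 9·T = -110 − (-2) = -108.
T = -108/9 = -12 dB.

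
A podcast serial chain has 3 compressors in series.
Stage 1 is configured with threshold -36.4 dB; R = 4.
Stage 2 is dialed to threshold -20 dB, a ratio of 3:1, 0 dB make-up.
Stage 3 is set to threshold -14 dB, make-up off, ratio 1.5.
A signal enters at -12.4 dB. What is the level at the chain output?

Stage 1: 24 dB above -36.4 dB, reduced 4:1 to 6 dB above → -30.4 dB.
Stage 2: below threshold (-30.4 ≤ -20); passes unchanged; output -30.4 dB.
Stage 3: below threshold (-30.4 ≤ -14); passes unchanged; output -30.4 dB.

-30.4 dB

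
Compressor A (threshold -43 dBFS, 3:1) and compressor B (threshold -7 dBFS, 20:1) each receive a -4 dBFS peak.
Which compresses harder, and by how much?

A: GR = 39 − 39/3 = 26 dB.
B: GR = 3 − 3/20 = 2.85 dB.
A reduces 23.15 dB more.

A, by 23.15 dB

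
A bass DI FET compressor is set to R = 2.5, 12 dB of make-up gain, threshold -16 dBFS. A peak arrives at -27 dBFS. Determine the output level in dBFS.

-27 dBFS is 11 dB below the -16 dBFS threshold, so no gain reduction is applied.
Make-up gain adds 12 dB: -27 + 12 = -15 dBFS.

-15 dBFS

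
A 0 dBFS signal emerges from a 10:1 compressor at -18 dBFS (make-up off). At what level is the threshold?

-20 dBFS

Gain reduction = 0 − (-18) = 18 dB; output overshoot = GR / (R − 1) = 18 / 9 = 2 dB.
Threshold = output − output overshoot = -18 − 2 = -20 dBFS.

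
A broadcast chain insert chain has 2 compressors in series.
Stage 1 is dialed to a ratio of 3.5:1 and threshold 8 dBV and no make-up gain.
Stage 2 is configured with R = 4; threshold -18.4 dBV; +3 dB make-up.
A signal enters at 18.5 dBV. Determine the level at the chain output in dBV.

Stage 1: overshoot 10.5 dB → 10.5/3.5 = 3 dB → 11 dBV.
Stage 2: 29.4 dB above -18.4 dBV, reduced 4:1 to 7.35 dB above → -11.05 dBV; +3 dB make-up → -8.05 dBV.

-8.05 dBV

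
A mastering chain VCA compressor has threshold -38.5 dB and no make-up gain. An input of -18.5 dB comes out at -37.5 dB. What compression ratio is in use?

20:1

Input overshoot = -18.5 − (-38.5) = 20 dB; output overshoot = -37.5 − (-38.5) = 1 dB.
Ratio = 20 / 1 = 20.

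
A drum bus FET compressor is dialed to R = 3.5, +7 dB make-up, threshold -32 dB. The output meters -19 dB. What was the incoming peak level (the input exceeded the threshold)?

-11 dB

Before make-up, the level was -19 − 7 = -26 dB.
That's 6 dB above the -32 dB threshold.
Undo the ratio: input overshoot = 6 × 3.5 = 21 dB, giving input = -11 dB.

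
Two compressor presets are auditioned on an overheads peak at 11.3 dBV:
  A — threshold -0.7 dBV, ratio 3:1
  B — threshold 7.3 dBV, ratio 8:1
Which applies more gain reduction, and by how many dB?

A, by 4.5 dB

A: 12 dB over, compressed to 4 dB over, so 8 dB of GR.
B: 4 dB over, compressed to 0.5 dB over, so 3.5 dB of GR.
Difference: 4.5 dB in favour of A.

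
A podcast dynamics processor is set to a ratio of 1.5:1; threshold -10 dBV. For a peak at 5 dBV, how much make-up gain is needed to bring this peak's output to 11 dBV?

Without make-up, output = threshold + overshoot/1.5 = -10 + 10 = 0 dBV.
Gap to target: 11 dB.

11 dB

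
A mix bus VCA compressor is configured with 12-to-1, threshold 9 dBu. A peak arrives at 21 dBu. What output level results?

The input is 12 dB above the 9 dBu threshold.
12:1 compression reduces that to 12/12 = 1 dB over.
That puts the output at 10 dBu.

10 dBu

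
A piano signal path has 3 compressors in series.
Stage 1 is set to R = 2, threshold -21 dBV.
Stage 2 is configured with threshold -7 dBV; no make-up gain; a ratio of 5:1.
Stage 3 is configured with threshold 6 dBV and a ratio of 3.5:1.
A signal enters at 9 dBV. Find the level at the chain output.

-6.8 dBV

Stage 1: overshoot 30 dB → 30/2 = 15 dB → -6 dBV.
Stage 2: -6 dBV is 1 dB over -7 dBV; at 5:1 that becomes 0.2 dB over, giving -6.8 dBV.
Stage 3: -6.8 dBV ≤ 6 dBV, so stage 3 doesn't engage; output -6.8 dBV.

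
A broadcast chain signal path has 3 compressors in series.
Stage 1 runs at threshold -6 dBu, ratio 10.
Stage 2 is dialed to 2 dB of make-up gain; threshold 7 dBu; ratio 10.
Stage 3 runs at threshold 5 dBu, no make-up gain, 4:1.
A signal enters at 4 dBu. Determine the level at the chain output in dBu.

-3 dBu

Stage 1: 10 dB above -6 dBu, reduced 10:1 to 1 dB above → -5 dBu.
Stage 2: -5 dBu ≤ 7 dBu, so stage 2 doesn't engage; make-up brings it to -3 dBu.
Stage 3: -3 dBu ≤ 5 dBu, so stage 3 doesn't engage; output -3 dBu.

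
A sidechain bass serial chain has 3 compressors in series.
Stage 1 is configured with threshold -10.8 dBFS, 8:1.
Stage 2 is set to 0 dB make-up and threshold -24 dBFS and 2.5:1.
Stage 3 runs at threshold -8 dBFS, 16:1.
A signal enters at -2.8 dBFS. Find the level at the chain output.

Stage 1: 8 dB above -10.8 dBFS, reduced 8:1 to 1 dB above → -9.8 dBFS.
Stage 2: 14.2 dB above -24 dBFS, reduced 2.5:1 to 5.68 dB above → -18.32 dBFS.
Stage 3: -18.32 dBFS ≤ -8 dBFS, so stage 3 doesn't engage; output -18.32 dBFS.

-18.32 dBFS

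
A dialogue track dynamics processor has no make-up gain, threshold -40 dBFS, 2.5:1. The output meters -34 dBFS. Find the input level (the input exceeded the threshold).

That's 6 dB above the -40 dBFS threshold.
Undo the ratio: input overshoot = 6 × 2.5 = 15 dB, giving input = -25 dBFS.

-25 dBFS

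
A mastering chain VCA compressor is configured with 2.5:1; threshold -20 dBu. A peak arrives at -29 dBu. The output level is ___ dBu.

-29 dBu is 9 dB below the -20 dBu threshold, so no gain reduction is applied.
Output = input = -29 dBu.

-29 dBu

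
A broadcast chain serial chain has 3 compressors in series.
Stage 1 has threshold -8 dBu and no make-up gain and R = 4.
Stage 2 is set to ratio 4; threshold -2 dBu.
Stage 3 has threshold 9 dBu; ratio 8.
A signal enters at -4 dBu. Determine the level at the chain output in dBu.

-7 dBu

Stage 1: 4 dB above -8 dBu, reduced 4:1 to 1 dB above → -7 dBu.
Stage 2: below threshold (-7 ≤ -2); passes unchanged; output -7 dBu.
Stage 3: -7 dBu is at or below the 9 dBu threshold — no compression; output -7 dBu.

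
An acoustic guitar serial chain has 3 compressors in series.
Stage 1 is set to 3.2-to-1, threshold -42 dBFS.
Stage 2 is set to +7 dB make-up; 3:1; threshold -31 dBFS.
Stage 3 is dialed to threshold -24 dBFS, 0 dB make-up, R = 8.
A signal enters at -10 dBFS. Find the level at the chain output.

Stage 1: overshoot 32 dB → 32/3.2 = 10 dB → -32 dBFS.
Stage 2: -32 dBFS ≤ -31 dBFS, so stage 2 doesn't engage; make-up brings it to -25 dBFS.
Stage 3: -25 dBFS ≤ -24 dBFS, so stage 3 doesn't engage; output -25 dBFS.

-25 dBFS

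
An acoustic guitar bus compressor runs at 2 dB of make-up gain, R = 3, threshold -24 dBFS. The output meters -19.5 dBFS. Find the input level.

-16.5 dBFS

Remove make-up: -19.5 − 2 = -21.5 dBFS.
The compressed level sits -21.5 − (-24) = 2.5 dB over threshold.
Undo the ratio: input overshoot = 2.5 × 3 = 7.5 dB, giving input = -16.5 dBFS.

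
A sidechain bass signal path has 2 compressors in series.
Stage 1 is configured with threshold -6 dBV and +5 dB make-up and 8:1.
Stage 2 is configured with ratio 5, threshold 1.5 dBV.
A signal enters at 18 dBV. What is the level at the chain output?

1.6 dBV

Stage 1: 18 dBV is 24 dB over -6 dBV; at 8:1 that becomes 3 dB over, giving -3 dBV; +5 dB make-up → 2 dBV.
Stage 2: overshoot 0.5 dB → 0.5/5 = 0.1 dB → 1.6 dBV.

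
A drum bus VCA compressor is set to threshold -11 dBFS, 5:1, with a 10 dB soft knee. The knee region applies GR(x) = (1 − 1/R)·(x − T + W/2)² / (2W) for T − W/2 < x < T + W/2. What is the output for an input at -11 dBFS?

-12 dBFS

x − T + W/2 = -11 − (-11) + 5 = 5.
GR = (1 − 1/5) × 5² / 20 = 0.8 × 25 / 20 = 1 dB.
Output = -11 − 1 = -12 dBFS.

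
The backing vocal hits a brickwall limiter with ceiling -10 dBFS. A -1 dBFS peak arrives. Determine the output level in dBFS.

-10 dBFS

At ∞:1, everything above -10 dBFS is held at the ceiling.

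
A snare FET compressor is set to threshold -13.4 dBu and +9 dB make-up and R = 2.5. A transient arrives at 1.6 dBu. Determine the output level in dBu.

1.6 dBu

Overshoot: 1.6 − (-13.4) = 15 dB.
2.5:1 compression reduces that to 15/2.5 = 6 dB over.
That puts the output at -7.4 dBu; make-up adds 9 dB, giving 1.6 dBu.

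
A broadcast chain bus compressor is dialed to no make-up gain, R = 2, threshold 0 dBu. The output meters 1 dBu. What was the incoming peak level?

Post-compression overshoot = 1 − 0 = 1 dB.
Undo the ratio: input overshoot = 1 × 2 = 2 dB, giving input = 2 dBu.

2 dBu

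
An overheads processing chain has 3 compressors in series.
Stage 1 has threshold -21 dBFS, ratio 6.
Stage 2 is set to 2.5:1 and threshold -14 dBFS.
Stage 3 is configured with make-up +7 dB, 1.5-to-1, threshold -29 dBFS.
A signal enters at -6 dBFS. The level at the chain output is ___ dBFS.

-15 dBFS

Stage 1: -6 dBFS is 15 dB over -21 dBFS; at 6:1 that becomes 2.5 dB over, giving -18.5 dBFS.
Stage 2: -18.5 dBFS is at or below the -14 dBFS threshold — no compression; output -18.5 dBFS.
Stage 3: -18.5 dBFS is 10.5 dB over -29 dBFS; at 1.5:1 that becomes 7 dB over, giving -22 dBFS; +7 dB make-up → -15 dBFS.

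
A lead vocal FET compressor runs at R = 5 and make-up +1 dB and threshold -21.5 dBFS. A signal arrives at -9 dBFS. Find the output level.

-18 dBFS

The input is 12.5 dB above the -21.5 dBFS threshold.
At 5:1 the overshoot is divided by 5, leaving 2.5 dB above threshold.
Output = -21.5 + 2.5 = -19 dBFS; make-up adds 1 dB, giving -18 dBFS.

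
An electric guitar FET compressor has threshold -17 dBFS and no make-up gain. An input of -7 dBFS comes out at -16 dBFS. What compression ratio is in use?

10:1

Input overshoot = -7 − (-17) = 10 dB; output overshoot = -16 − (-17) = 1 dB.
Ratio = 10 / 1 = 10.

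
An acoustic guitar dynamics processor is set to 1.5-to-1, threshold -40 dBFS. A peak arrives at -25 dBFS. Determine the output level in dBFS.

-30 dBFS

The input is 15 dB above the -40 dBFS threshold.
The 15 dB excess becomes 10 dB after 1.5:1 reduction.
Output = -40 + 10 = -30 dBFS.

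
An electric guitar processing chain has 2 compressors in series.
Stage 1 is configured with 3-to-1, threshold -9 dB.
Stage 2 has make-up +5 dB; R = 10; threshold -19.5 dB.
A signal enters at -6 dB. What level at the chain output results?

-13.35 dB

Stage 1: -6 dB is 3 dB over -9 dB; at 3:1 that becomes 1 dB over, giving -8 dB.
Stage 2: 11.5 dB above -19.5 dB, reduced 10:1 to 1.15 dB above → -18.35 dB; +5 dB make-up → -13.35 dB.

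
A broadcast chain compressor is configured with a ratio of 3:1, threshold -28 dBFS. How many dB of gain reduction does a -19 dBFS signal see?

6 dB

The signal is 9 dB above threshold.
A 3:1 ratio leaves 3 dB of that excess.
GR = overshoot in − overshoot out = 9 − 3 = 6 dB.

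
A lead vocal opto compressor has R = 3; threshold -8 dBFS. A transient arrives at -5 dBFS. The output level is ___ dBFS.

-7 dBFS

-5 dBFS sits 3 dB over threshold.
3:1 compression reduces that to 3/3 = 1 dB over.
Output = -8 + 1 = -7 dBFS.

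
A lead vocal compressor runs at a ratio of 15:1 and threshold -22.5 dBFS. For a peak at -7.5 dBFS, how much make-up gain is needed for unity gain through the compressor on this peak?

14 dB

The peak compresses to -22.5 + 15/15 = -21.5 dBFS.
To reach -7.5 dBFS requires -7.5 − (-21.5) = 14 dB of make-up.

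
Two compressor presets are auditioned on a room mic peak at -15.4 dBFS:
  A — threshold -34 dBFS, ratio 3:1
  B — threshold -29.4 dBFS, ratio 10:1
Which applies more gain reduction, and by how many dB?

B, by 0.2 dB

A: overshoot 18.6 dB → output overshoot 6.2 dB → GR 12.4 dB.
B: overshoot 14 dB → output overshoot 1.4 dB → GR 12.6 dB.
Difference: 0.2 dB in favour of B.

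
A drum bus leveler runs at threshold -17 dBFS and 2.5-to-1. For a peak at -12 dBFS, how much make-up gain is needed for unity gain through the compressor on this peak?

Overshoot 5 dB → 5/2.5 = 2 dB after compression, so the compressed level is -17 + 2 = -15 dBFS.
Make-up = target − compressed = -12 − (-15) = 3 dB.

3 dB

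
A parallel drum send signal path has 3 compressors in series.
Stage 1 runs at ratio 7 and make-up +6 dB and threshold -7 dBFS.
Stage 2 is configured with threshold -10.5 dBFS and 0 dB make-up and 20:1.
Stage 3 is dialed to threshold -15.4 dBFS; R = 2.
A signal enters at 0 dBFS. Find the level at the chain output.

Stage 1: 7 dB above -7 dBFS, reduced 7:1 to 1 dB above → -6 dBFS; +6 dB make-up → 0 dBFS.
Stage 2: 10.5 dB above -10.5 dBFS, reduced 20:1 to 0.525 dB above → -9.975 dBFS.
Stage 3: 5.425 dB above -15.4 dBFS, reduced 2:1 to 2.7125 dB above → -12.6875 dBFS.

-12.6875 dBFS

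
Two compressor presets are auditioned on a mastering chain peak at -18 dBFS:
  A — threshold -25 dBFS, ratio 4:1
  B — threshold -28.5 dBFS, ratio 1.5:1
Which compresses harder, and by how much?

A, by 1.75 dB

A: overshoot 7 dB → output overshoot 1.75 dB → GR 5.25 dB.
B: overshoot 10.5 dB → output overshoot 7 dB → GR 3.5 dB.
A applies 1.75 dB more gain reduction.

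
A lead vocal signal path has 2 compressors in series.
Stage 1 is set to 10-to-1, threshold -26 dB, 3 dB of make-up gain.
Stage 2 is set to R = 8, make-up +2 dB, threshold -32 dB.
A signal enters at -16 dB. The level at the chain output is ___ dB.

Stage 1: -16 dB is 10 dB over -26 dB; at 10:1 that becomes 1 dB over, giving -25 dB; +3 dB make-up → -22 dB.
Stage 2: 10 dB above -32 dB, reduced 8:1 to 1.25 dB above → -30.75 dB; +2 dB make-up → -28.75 dB.

-28.75 dB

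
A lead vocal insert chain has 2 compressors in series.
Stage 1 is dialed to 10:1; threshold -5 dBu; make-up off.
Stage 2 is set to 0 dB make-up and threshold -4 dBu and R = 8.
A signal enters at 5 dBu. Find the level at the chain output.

Stage 1: 5 dBu is 10 dB over -5 dBu; at 10:1 that becomes 1 dB over, giving -4 dBu.
Stage 2: -4 dBu is at or below the -4 dBu threshold — no compression; output -4 dBu.

-4 dBu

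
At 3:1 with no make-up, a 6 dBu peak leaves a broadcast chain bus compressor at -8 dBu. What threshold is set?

Let T be the threshold. Output overshoot = (input overshoot)/R, so -8 − T = (6 − T)/3.
3·(-8 − T) = 6 − T → 2·T = -24 − 6 = -30.
T = -30/2 = -15 dBu.

-15 dBu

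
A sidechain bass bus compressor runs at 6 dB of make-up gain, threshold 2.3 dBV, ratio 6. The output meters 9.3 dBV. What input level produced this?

Stripping the +6 dB make-up gives 3.3 dBV at the gain stage.
Post-compression overshoot = 3.3 − 2.3 = 1 dB.
Before 6:1 compression the overshoot was 1 × 6 = 6 dB, so input = 2.3 + 6 = 8.3 dBV.

8.3 dBV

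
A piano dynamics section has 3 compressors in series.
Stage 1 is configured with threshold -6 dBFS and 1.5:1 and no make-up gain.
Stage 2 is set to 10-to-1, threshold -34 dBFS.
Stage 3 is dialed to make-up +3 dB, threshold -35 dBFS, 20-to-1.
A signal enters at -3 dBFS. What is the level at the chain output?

Stage 1: overshoot 3 dB → 3/1.5 = 2 dB → -4 dBFS.
Stage 2: -4 dBFS is 30 dB over -34 dBFS; at 10:1 that becomes 3 dB over, giving -31 dBFS.
Stage 3: overshoot 4 dB → 4/20 = 0.2 dB → -34.8 dBFS; +3 dB make-up → -31.8 dBFS.

-31.8 dBFS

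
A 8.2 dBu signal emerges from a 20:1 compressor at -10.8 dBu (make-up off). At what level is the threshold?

-11.8 dBu

Input is 20 dB above T (since output overshoot × R = input overshoot: (-10.8 − T)·20 = 8.2 − T gives T = -11.8 dBu).
Check: -11.8 + (8.2 − (-11.8))/20 = -11.8 + 1 = -10.8 dBu. ✓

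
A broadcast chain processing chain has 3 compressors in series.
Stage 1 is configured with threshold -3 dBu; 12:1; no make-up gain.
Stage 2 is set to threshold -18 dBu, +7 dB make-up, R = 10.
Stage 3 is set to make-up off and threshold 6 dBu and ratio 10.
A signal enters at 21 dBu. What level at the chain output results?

-9.3 dBu

Stage 1: 21 dBu is 24 dB over -3 dBu; at 12:1 that becomes 2 dB over, giving -1 dBu.
Stage 2: -1 dBu is 17 dB over -18 dBu; at 10:1 that becomes 1.7 dB over, giving -16.3 dBu; +7 dB make-up → -9.3 dBu.
Stage 3: -9.3 dBu ≤ 6 dBu, so stage 3 doesn't engage; output -9.3 dBu.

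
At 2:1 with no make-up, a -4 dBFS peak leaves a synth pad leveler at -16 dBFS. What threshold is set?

Gain reduction = -4 − (-16) = 12 dB; output overshoot = GR / (R − 1) = 12 / 1 = 12 dB.
Threshold = output − output overshoot = -16 − 12 = -28 dBFS.

-28 dBFS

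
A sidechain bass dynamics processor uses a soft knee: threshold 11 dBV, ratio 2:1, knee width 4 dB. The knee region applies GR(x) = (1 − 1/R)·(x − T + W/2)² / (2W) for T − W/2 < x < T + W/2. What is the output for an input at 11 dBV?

x − T + W/2 = 11 − 11 + 2 = 2.
GR = (1 − 1/2) × 2² / 8 = 0.5 × 4 / 8 = 0.25 dB.
Output = 11 − 0.25 = 10.75 dBV.

10.75 dBV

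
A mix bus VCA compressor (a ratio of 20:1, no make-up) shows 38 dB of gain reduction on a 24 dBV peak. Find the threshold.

Input is 40 dB above T (since output overshoot × R = input overshoot: (-14 − T)·20 = 24 − T gives T = -16 dBV).
Check: -16 + (24 − (-16))/20 = -16 + 2 = -14 dBV. ✓

-16 dBV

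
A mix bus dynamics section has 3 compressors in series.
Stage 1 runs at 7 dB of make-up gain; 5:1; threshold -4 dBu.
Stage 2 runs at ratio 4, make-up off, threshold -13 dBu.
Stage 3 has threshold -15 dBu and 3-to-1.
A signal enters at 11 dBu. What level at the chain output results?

-12.75 dBu

Stage 1: 15 dB above -4 dBu, reduced 5:1 to 3 dB above → -1 dBu; +7 dB make-up → 6 dBu.
Stage 2: 6 dBu is 19 dB over -13 dBu; at 4:1 that becomes 4.75 dB over, giving -8.25 dBu.
Stage 3: -8.25 dBu is 6.75 dB over -15 dBu; at 3:1 that becomes 2.25 dB over, giving -12.75 dBu.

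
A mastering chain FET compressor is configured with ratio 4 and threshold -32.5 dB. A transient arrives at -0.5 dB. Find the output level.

-24.5 dB

The input is 32 dB above the -32.5 dB threshold.
At 4:1 the overshoot is divided by 4, leaving 8 dB above threshold.
That puts the output at -24.5 dB.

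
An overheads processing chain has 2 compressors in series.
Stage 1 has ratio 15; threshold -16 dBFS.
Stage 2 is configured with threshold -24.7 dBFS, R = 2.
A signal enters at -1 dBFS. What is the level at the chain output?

Stage 1: overshoot 15 dB → 15/15 = 1 dB → -15 dBFS.
Stage 2: -15 dBFS is 9.7 dB over -24.7 dBFS; at 2:1 that becomes 4.85 dB over, giving -19.85 dBFS.

-19.85 dBFS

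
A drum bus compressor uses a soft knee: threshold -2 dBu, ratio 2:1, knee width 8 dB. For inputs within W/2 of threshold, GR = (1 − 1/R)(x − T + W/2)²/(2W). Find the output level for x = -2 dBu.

-2.5 dBu

x − T + W/2 = -2 − (-2) + 4 = 4.
GR = (1 − 1/2) × 4² / 16 = 0.5 × 16 / 16 = 0.5 dB.
Output = -2 − 0.5 = -2.5 dBu.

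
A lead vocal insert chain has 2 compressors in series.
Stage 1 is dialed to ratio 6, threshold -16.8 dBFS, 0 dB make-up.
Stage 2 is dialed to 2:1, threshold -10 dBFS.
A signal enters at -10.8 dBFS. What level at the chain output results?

-15.8 dBFS

Stage 1: 6 dB above -16.8 dBFS, reduced 6:1 to 1 dB above → -15.8 dBFS.
Stage 2: below threshold (-15.8 ≤ -10); passes unchanged; output -15.8 dBFS.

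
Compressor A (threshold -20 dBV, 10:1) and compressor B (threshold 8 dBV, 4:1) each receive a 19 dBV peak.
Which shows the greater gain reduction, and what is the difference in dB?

A: GR = 39 − 39/10 = 35.1 dB.
B: GR = 11 − 11/4 = 8.25 dB.
Difference: 26.85 dB in favour of A.

A, by 26.85 dB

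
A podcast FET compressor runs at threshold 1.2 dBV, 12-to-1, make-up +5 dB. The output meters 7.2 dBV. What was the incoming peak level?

Remove make-up: 7.2 − 5 = 2.2 dBV.
Post-compression overshoot = 2.2 − 1.2 = 1 dB.
Before 12:1 compression the overshoot was 1 × 12 = 12 dB, so input = 1.2 + 12 = 13.2 dBV.

13.2 dBV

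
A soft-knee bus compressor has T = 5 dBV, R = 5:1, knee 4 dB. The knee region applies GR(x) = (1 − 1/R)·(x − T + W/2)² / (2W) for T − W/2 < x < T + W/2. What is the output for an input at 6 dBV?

x − T + W/2 = 6 − 5 + 2 = 3.
GR = (1 − 1/5) × 3² / 8 = 0.8 × 9 / 8 = 0.9 dB.
Output = 6 − 0.9 = 5.1 dBV.

5.1 dBV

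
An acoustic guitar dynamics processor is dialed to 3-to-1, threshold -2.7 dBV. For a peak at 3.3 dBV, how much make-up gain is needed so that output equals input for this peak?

4 dB

The peak compresses to -2.7 + 6/3 = -0.7 dBV.
To reach 3.3 dBV requires 3.3 − (-0.7) = 4 dB of make-up.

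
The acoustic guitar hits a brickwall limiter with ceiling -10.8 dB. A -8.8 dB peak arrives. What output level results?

The limiter clamps the peak to its -10.8 dB ceiling.

-10.8 dB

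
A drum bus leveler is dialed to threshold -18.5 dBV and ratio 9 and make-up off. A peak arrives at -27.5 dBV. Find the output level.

-27.5 dBV

-27.5 dBV is 9 dB below the -18.5 dBV threshold, so no gain reduction is applied.
Output = input = -27.5 dBV.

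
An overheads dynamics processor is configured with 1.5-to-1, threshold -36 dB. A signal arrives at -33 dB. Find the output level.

-34 dB

Overshoot: -33 − (-36) = 3 dB.
1.5:1 compression reduces that to 3/1.5 = 2 dB over.
So the level is -36 + 2 = -34 dB.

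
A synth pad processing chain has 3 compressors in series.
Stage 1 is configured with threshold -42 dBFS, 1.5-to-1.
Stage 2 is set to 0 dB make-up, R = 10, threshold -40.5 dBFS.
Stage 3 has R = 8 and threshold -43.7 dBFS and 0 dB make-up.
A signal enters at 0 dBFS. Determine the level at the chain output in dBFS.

-42.96875 dBFS

Stage 1: overshoot 42 dB → 42/1.5 = 28 dB → -14 dBFS.
Stage 2: overshoot 26.5 dB → 26.5/10 = 2.65 dB → -37.85 dBFS.
Stage 3: 5.85 dB above -43.7 dBFS, reduced 8:1 to 0.73125 dB above → -42.96875 dBFS.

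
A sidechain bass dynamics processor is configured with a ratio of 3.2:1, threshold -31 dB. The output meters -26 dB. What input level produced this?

Post-compression overshoot = -26 − (-31) = 5 dB.
Undo the ratio: input overshoot = 5 × 3.2 = 16 dB, giving input = -15 dB.

-15 dB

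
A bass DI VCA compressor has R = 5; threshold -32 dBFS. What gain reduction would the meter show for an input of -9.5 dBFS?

18 dB

-9.5 dBFS exceeds the threshold by 22.5 dB.
After 5:1 compression the overshoot becomes 22.5/5 = 4.5 dB.
GR = overshoot in − overshoot out = 22.5 − 4.5 = 18 dB.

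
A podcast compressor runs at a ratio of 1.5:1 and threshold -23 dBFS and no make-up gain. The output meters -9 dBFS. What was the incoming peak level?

That's 14 dB above the -23 dBFS threshold.
Input overshoot = R × output overshoot = 21 dB → input = -23 + 21 = -2 dBFS.

-2 dBFS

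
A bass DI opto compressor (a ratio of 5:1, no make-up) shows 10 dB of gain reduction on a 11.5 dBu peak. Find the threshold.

-1 dBu

Gain reduction = 11.5 − 1.5 = 10 dB; output overshoot = GR / (R − 1) = 10 / 4 = 2.5 dB.
Threshold = output − output overshoot = 1.5 − 2.5 = -1 dBu.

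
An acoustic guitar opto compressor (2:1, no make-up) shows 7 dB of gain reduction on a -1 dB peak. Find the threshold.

-15 dB

Input is 14 dB above T (since output overshoot × R = input overshoot: (-8 − T)·2 = -1 − T gives T = -15 dB).
Check: -15 + (-1 − (-15))/2 = -15 + 7 = -8 dB. ✓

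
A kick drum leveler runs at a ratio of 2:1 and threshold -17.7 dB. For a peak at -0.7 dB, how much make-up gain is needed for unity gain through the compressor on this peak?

8.5 dB

Overshoot 17 dB → 17/2 = 8.5 dB after compression, so the compressed level is -17.7 + 8.5 = -9.2 dB.
Make-up = target − compressed = -0.7 − (-9.2) = 8.5 dB.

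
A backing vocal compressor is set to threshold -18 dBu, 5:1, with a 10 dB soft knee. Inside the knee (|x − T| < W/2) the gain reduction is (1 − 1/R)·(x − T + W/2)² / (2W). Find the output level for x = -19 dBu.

x − T + W/2 = -19 − (-18) + 5 = 4.
GR = (1 − 1/5) × 4² / 20 = 0.8 × 16 / 20 = 0.64 dB.
Output = -19 − 0.64 = -19.64 dBu.

-19.64 dBu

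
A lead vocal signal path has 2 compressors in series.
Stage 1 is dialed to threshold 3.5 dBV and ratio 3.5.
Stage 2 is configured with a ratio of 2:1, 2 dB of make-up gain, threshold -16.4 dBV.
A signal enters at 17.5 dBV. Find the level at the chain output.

-2.45 dBV

Stage 1: overshoot 14 dB → 14/3.5 = 4 dB → 7.5 dBV.
Stage 2: overshoot 23.9 dB → 23.9/2 = 11.95 dB → -4.45 dBV; +2 dB make-up → -2.45 dBV.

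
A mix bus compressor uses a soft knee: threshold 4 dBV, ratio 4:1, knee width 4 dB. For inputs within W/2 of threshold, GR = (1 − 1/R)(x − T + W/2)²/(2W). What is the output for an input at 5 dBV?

x − T + W/2 = 5 − 4 + 2 = 3.
GR = (1 − 1/4) × 3² / 8 = 0.75 × 9 / 8 = 0.84375 dB.
Output = 5 − 0.84375 = 4.15625 dBV.

4.15625 dBV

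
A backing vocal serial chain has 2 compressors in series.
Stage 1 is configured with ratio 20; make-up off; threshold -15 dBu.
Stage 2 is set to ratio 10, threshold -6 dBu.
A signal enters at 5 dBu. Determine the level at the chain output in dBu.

Stage 1: overshoot 20 dB → 20/20 = 1 dB → -14 dBu.
Stage 2: below threshold (-14 ≤ -6); passes unchanged; output -14 dBu.

-14 dBu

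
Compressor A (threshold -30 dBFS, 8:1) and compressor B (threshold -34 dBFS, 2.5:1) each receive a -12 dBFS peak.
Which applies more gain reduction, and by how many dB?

A: overshoot 18 dB → output overshoot 2.25 dB → GR 15.75 dB.
B: overshoot 22 dB → output overshoot 8.8 dB → GR 13.2 dB.
Difference: 2.55 dB in favour of A.

A, by 2.55 dB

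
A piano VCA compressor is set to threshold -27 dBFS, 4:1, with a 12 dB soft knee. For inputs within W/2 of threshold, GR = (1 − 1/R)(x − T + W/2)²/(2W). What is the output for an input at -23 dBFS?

x − T + W/2 = -23 − (-27) + 6 = 10.
GR = (1 − 1/4) × 10² / 24 = 0.75 × 100 / 24 = 3.125 dB.
Output = -23 − 3.125 = -26.125 dBFS.

-26.125 dBFS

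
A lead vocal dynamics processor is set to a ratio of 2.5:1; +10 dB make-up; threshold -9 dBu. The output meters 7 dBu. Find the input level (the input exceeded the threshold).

Stripping the +10 dB make-up gives -3 dBu at the gain stage.
That's 6 dB above the -9 dBu threshold.
Undo the ratio: input overshoot = 6 × 2.5 = 15 dB, giving input = 6 dBu.

6 dBu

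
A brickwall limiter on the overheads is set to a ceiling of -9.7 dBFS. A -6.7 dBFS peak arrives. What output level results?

-9.7 dBFS

A brickwall limiter is an ∞:1 compressor: any input above the ceiling is clamped to -9.7 dBFS.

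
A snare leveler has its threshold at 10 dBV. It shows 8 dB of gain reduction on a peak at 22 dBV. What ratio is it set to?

Input overshoot = 22 − 10 = 12 dB.
Output overshoot = 12 − 8 = 4 dB.
Ratio = input overshoot / output overshoot = 12 / 4 = 3.

3:1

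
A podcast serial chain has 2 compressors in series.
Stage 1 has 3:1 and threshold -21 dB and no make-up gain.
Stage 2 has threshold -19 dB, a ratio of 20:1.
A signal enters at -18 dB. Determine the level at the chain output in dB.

-20 dB

Stage 1: overshoot 3 dB → 3/3 = 1 dB → -20 dB.
Stage 2: -20 dB ≤ -19 dB, so stage 2 doesn't engage; output -20 dB.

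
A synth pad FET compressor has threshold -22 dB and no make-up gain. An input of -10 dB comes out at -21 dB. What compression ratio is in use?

Input overshoot = -10 − (-22) = 12 dB; output overshoot = -21 − (-22) = 1 dB.
Ratio = 12 / 1 = 12.

12:1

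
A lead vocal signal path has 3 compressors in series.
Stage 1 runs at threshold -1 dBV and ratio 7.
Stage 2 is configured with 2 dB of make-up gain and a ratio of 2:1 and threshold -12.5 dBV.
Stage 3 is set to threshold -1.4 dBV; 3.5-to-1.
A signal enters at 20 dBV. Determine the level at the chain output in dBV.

Stage 1: 21 dB above -1 dBV, reduced 7:1 to 3 dB above → 2 dBV.
Stage 2: 14.5 dB above -12.5 dBV, reduced 2:1 to 7.25 dB above → -5.25 dBV; +2 dB make-up → -3.25 dBV.
Stage 3: below threshold (-3.25 ≤ -1.4); passes unchanged; output -3.25 dBV.

-3.25 dBV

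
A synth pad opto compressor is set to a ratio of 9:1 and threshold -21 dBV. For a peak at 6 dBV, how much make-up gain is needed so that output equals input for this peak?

24 dB

Without make-up, output = threshold + overshoot/9 = -21 + 3 = -18 dBV.
Gap to target: 24 dB.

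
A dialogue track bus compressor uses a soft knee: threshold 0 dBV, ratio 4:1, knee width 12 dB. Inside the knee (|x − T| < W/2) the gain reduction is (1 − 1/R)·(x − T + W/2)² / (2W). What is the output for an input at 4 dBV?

x − T + W/2 = 4 − 0 + 6 = 10.
GR = (1 − 1/4) × 10² / 24 = 0.75 × 100 / 24 = 3.125 dB.
Output = 4 − 3.125 = 0.875 dBV.

0.875 dBV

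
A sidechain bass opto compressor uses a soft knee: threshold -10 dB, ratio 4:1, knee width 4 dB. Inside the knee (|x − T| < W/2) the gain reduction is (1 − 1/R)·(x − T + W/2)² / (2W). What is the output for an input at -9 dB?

-9.84375 dB

x − T + W/2 = -9 − (-10) + 2 = 3.
GR = (1 − 1/4) × 3² / 8 = 0.75 × 9 / 8 = 0.84375 dB.
Output = -9 − 0.84375 = -9.84375 dB.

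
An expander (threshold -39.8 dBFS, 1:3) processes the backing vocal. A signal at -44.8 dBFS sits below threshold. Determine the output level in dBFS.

Undershoot = (-39.8) − (-44.8) = 5 dB.
At 1:3, that expands to 15 dB under threshold.
Output = -39.8 − 15 = -54.8 dBFS.

-54.8 dBFS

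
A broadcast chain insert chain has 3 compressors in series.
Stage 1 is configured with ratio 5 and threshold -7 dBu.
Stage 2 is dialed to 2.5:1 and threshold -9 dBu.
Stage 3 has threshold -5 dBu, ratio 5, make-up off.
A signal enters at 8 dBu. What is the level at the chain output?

-7 dBu

Stage 1: 15 dB above -7 dBu, reduced 5:1 to 3 dB above → -4 dBu.
Stage 2: overshoot 5 dB → 5/2.5 = 2 dB → -7 dBu.
Stage 3: -7 dBu is at or below the -5 dBu threshold — no compression; output -7 dBu.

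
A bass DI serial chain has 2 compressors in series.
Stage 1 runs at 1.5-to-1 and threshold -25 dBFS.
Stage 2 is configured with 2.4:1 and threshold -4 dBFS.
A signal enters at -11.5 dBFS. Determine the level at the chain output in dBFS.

-16 dBFS

Stage 1: overshoot 13.5 dB → 13.5/1.5 = 9 dB → -16 dBFS.
Stage 2: -16 dBFS is at or below the -4 dBFS threshold — no compression; output -16 dBFS.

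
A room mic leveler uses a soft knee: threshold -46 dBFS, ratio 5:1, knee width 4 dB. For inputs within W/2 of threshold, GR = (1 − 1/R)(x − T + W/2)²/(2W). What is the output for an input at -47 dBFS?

-47.1 dBFS

x − T + W/2 = -47 − (-46) + 2 = 1.
GR = (1 − 1/5) × 1² / 8 = 0.8 × 1 / 8 = 0.1 dB.
Output = -47 − 0.1 = -47.1 dBFS.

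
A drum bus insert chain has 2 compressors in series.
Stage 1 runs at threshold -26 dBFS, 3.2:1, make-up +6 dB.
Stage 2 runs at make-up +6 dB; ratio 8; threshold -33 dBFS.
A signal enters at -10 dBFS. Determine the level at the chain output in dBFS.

-24.75 dBFS

Stage 1: overshoot 16 dB → 16/3.2 = 5 dB → -21 dBFS; +6 dB make-up → -15 dBFS.
Stage 2: overshoot 18 dB → 18/8 = 2.25 dB → -30.75 dBFS; +6 dB make-up → -24.75 dBFS.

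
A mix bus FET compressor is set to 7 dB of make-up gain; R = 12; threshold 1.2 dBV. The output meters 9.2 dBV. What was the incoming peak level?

13.2 dBV

Remove make-up: 9.2 − 7 = 2.2 dBV.
Post-compression overshoot = 2.2 − 1.2 = 1 dB.
Undo the ratio: input overshoot = 1 × 12 = 12 dB, giving input = 13.2 dBV.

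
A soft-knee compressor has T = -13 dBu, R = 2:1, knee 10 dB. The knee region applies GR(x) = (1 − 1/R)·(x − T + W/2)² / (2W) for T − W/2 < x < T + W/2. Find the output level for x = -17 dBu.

-17.025 dBu

x − T + W/2 = -17 − (-13) + 5 = 1.
GR = (1 − 1/2) × 1² / 20 = 0.5 × 1 / 20 = 0.025 dB.
Output = -17 − 0.025 = -17.025 dBu.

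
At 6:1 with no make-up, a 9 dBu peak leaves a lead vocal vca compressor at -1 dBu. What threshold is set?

Gain reduction = 9 − (-1) = 10 dB; output overshoot = GR / (R − 1) = 10 / 5 = 2 dB.
Threshold = output − output overshoot = -1 − 2 = -3 dBu.

-3 dBu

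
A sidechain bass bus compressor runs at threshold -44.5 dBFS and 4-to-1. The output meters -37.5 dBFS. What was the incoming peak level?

-16.5 dBFS

The compressed level sits -37.5 − (-44.5) = 7 dB over threshold.
Undo the ratio: input overshoot = 7 × 4 = 28 dB, giving input = -16.5 dBFS.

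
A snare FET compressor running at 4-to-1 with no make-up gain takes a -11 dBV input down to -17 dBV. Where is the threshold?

-19 dBV

Let T be the threshold. Output overshoot = (input overshoot)/R, so -17 − T = (-11 − T)/4.
4·(-17 − T) = -11 − T → 3·T = -68 − (-11) = -57.
T = -57/3 = -19 dBV.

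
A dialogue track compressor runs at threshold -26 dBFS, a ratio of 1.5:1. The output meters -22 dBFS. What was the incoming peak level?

-20 dBFS

Post-compression overshoot = -22 − (-26) = 4 dB.
Before 1.5:1 compression the overshoot was 4 × 1.5 = 6 dB, so input = -26 + 6 = -20 dBFS.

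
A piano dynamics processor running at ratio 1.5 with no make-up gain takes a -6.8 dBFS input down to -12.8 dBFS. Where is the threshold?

-24.8 dBFS

Input is 18 dB above T (since output overshoot × R = input overshoot: (-12.8 − T)·1.5 = -6.8 − T gives T = -24.8 dBFS).
Check: -24.8 + (-6.8 − (-24.8))/1.5 = -24.8 + 12 = -12.8 dBFS. ✓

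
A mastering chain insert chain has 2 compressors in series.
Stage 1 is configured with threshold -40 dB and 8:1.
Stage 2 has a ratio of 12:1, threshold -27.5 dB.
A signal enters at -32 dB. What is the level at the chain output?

Stage 1: 8 dB above -40 dB, reduced 8:1 to 1 dB above → -39 dB.
Stage 2: below threshold (-39 ≤ -27.5); passes unchanged; output -39 dB.

-39 dB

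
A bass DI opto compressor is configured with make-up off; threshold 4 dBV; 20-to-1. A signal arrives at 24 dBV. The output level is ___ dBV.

24 dBV sits 20 dB over threshold.
20:1 compression reduces that to 20/20 = 1 dB over.
Output = 4 + 1 = 5 dBV.

5 dBV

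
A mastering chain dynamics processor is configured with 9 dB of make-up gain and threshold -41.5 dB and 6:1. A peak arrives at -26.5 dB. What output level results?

Overshoot: -26.5 − (-41.5) = 15 dB.
The 15 dB excess becomes 2.5 dB after 6:1 reduction.
Output = -41.5 + 2.5 = -39 dB; make-up adds 9 dB, giving -30 dB.

-30 dB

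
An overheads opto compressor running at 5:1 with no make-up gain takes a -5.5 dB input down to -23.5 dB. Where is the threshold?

Gain reduction = -5.5 − (-23.5) = 18 dB; output overshoot = GR / (R − 1) = 18 / 4 = 4.5 dB.
Threshold = output − output overshoot = -23.5 − 4.5 = -28 dB.

-28 dB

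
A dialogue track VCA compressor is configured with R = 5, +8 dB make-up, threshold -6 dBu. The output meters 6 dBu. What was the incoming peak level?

14 dBu

Remove make-up: 6 − 8 = -2 dBu.
The compressed level sits -2 − (-6) = 4 dB over threshold.
Undo the ratio: input overshoot = 4 × 5 = 20 dB, giving input = 14 dBu.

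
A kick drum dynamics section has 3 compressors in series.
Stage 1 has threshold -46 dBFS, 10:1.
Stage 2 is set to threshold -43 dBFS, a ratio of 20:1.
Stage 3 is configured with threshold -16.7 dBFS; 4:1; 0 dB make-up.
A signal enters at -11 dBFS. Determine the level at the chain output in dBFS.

-42.975 dBFS

Stage 1: overshoot 35 dB → 35/10 = 3.5 dB → -42.5 dBFS.
Stage 2: -42.5 dBFS is 0.5 dB over -43 dBFS; at 20:1 that becomes 0.025 dB over, giving -42.975 dBFS.
Stage 3: below threshold (-42.975 ≤ -16.7); passes unchanged; output -42.975 dBFS.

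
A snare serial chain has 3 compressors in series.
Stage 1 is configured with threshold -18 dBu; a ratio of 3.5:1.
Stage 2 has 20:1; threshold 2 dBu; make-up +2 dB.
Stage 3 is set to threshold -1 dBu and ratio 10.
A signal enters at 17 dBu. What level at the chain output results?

Stage 1: overshoot 35 dB → 35/3.5 = 10 dB → -8 dBu.
Stage 2: -8 dBu is at or below the 2 dBu threshold — no compression; make-up brings it to -6 dBu.
Stage 3: below threshold (-6 ≤ -1); passes unchanged; output -6 dBu.

-6 dBu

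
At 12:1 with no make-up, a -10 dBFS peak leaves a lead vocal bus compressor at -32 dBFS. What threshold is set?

-34 dBFS

Input is 24 dB above T (since output overshoot × R = input overshoot: (-32 − T)·12 = -10 − T gives T = -34 dBFS).
Check: -34 + (-10 − (-34))/12 = -34 + 2 = -32 dBFS. ✓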